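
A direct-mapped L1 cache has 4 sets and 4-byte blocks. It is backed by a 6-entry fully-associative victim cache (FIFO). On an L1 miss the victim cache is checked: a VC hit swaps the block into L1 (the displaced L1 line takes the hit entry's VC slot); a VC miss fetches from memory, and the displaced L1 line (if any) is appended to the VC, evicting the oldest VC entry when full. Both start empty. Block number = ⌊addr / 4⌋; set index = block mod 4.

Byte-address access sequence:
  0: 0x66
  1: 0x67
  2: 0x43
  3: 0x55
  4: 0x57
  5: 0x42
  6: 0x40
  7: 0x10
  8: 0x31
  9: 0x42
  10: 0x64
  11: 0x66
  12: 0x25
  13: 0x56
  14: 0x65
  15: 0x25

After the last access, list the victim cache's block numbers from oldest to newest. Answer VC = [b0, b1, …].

#0 0x66→b25/s1 MISS; vc=[]
#1 0x67→b25/s1 L1-HIT; vc=[]
#2 0x43→b16/s0 MISS; vc=[]
#3 0x55→b21/s1 MISS; vc=[25]
#4 0x57→b21/s1 L1-HIT; vc=[25]
#5 0x42→b16/s0 L1-HIT; vc=[25]
#6 0x40→b16/s0 L1-HIT; vc=[25]
#7 0x10→b4/s0 MISS; vc=[25,16]
#8 0x31→b12/s0 MISS; vc=[25,16,4]
#9 0x42→b16/s0 VC-HIT; vc=[25,12,4]
#10 0x64→b25/s1 VC-HIT; vc=[21,12,4]
#11 0x66→b25/s1 L1-HIT; vc=[21,12,4]
#12 0x25→b9/s1 MISS; vc=[21,12,4,25]
#13 0x56→b21/s1 VC-HIT; vc=[9,12,4,25]
#14 0x65→b25/s1 VC-HIT; vc=[9,12,4,21]
#15 0x25→b9/s1 VC-HIT; vc=[25,12,4,21]

VC = [25, 12, 4, 21]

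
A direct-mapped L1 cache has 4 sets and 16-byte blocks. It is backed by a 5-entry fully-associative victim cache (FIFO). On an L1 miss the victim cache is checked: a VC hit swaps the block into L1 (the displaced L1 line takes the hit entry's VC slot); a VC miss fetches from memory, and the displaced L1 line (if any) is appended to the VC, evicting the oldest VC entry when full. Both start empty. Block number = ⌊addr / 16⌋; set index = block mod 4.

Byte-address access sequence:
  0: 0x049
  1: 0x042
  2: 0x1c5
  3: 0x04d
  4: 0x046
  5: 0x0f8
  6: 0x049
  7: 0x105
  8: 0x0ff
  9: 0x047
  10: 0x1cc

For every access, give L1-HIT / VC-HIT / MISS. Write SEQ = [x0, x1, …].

#0 0x49→b4/s0 MISS; vc=[]
#1 0x42→b4/s0 L1-HIT; vc=[]
#2 0x1c5→b28/s0 MISS; vc=[4]
#3 0x4d→b4/s0 VC-HIT; vc=[28]
#4 0x46→b4/s0 L1-HIT; vc=[28]
#5 0xf8→b15/s3 MISS; vc=[28]
#6 0x49→b4/s0 L1-HIT; vc=[28]
#7 0x105→b16/s0 MISS; vc=[28,4]
#8 0xff→b15/s3 L1-HIT; vc=[28,4]
#9 0x47→b4/s0 VC-HIT; vc=[28,16]
#10 0x1cc→b28/s0 VC-HIT; vc=[4,16]

SEQ = [MISS, L1-HIT, MISS, VC-HIT, L1-HIT, MISS, L1-HIT, MISS, L1-HIT, VC-HIT, VC-HIT]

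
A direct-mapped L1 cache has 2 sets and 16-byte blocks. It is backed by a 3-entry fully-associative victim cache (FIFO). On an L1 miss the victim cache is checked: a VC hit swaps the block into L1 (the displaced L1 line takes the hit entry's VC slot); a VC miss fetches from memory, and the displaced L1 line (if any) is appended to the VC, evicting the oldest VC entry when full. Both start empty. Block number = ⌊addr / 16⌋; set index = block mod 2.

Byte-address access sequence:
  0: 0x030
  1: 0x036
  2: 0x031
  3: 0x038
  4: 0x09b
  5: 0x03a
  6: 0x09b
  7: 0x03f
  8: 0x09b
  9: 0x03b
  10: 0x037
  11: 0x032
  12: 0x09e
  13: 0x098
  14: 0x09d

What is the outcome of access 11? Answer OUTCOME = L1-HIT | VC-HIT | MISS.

OUTCOME = L1-HIT

0: 0x30 (blk 3, set 1) → MISS  vc=[]
1: 0x36 (blk 3, set 1) → L1-HIT  vc=[]
2: 0x31 (blk 3, set 1) → L1-HIT  vc=[]
3: 0x38 (blk 3, set 1) → L1-HIT  vc=[]
4: 0x9b (blk 9, set 1) → MISS  vc=[3]
5: 0x3a (blk 3, set 1) → VC-HIT  vc=[9]
6: 0x9b (blk 9, set 1) → VC-HIT  vc=[3]
7: 0x3f (blk 3, set 1) → VC-HIT  vc=[9]
8: 0x9b (blk 9, set 1) → VC-HIT  vc=[3]
9: 0x3b (blk 3, set 1) → VC-HIT  vc=[9]
10: 0x37 (blk 3, set 1) → L1-HIT  vc=[9]
11: 0x32 (blk 3, set 1) → L1-HIT  vc=[9]
12: 0x9e (blk 9, set 1) → VC-HIT  vc=[3]
13: 0x98 (blk 9, set 1) → L1-HIT  vc=[3]
14: 0x9d (blk 9, set 1) → L1-HIT  vc=[3]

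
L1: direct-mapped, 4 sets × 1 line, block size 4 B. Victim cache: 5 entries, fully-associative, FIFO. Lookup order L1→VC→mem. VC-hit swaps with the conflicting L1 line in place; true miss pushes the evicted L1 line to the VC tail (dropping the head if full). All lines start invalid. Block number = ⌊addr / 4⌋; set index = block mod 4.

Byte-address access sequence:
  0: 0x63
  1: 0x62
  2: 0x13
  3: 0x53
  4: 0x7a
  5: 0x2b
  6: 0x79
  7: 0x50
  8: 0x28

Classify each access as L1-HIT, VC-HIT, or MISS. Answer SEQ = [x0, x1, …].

SEQ = [MISS, L1-HIT, MISS, MISS, MISS, MISS, VC-HIT, L1-HIT, VC-HIT]

  [0] addr=0x63 blk=24 s=0: MISS | VC []
  [1] addr=0x62 blk=24 s=0: L1-HIT | VC []
  [2] addr=0x13 blk=4 s=0: MISS | VC [24]
  [3] addr=0x53 blk=20 s=0: MISS | VC [24, 4]
  [4] addr=0x7a blk=30 s=2: MISS | VC [24, 4]
  [5] addr=0x2b blk=10 s=2: MISS | VC [24, 4, 30]
  [6] addr=0x79 blk=30 s=2: VC-HIT | VC [24, 4, 10]
  [7] addr=0x50 blk=20 s=0: L1-HIT | VC [24, 4, 10]
  [8] addr=0x28 blk=10 s=2: VC-HIT | VC [24, 4, 30]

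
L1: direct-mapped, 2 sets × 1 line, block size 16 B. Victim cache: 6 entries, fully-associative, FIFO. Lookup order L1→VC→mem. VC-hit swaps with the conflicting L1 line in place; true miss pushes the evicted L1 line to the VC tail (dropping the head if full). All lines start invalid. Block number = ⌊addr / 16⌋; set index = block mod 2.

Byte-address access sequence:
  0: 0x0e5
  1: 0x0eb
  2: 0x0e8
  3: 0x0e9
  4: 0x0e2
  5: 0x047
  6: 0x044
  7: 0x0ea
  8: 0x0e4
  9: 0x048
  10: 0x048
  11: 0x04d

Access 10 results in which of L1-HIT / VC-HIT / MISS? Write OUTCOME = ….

0: 0xe5 (blk 14, set 0) → MISS  vc=[]
1: 0xeb (blk 14, set 0) → L1-HIT  vc=[]
2: 0xe8 (blk 14, set 0) → L1-HIT  vc=[]
3: 0xe9 (blk 14, set 0) → L1-HIT  vc=[]
4: 0xe2 (blk 14, set 0) → L1-HIT  vc=[]
5: 0x47 (blk 4, set 0) → MISS  vc=[14]
6: 0x44 (blk 4, set 0) → L1-HIT  vc=[14]
7: 0xea (blk 14, set 0) → VC-HIT  vc=[4]
8: 0xe4 (blk 14, set 0) → L1-HIT  vc=[4]
9: 0x48 (blk 4, set 0) → VC-HIT  vc=[14]
10: 0x48 (blk 4, set 0) → L1-HIT  vc=[14]
11: 0x4d (blk 4, set 0) → L1-HIT  vc=[14]

OUTCOME = L1-HIT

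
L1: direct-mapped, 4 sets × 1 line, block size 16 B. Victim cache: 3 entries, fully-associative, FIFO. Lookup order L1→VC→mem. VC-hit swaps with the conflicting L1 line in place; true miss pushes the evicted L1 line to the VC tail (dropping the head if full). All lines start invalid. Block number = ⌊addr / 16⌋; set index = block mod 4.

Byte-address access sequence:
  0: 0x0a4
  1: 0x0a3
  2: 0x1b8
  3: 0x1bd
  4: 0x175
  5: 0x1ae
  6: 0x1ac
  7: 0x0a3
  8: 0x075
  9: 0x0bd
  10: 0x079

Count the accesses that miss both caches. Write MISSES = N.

MISSES = 6

  [0] addr=0xa4 blk=10 s=2: MISS | VC []
  [1] addr=0xa3 blk=10 s=2: L1-HIT | VC []
  [2] addr=0x1b8 blk=27 s=3: MISS | VC []
  [3] addr=0x1bd blk=27 s=3: L1-HIT | VC []
  [4] addr=0x175 blk=23 s=3: MISS | VC [27]
  [5] addr=0x1ae blk=26 s=2: MISS | VC [27, 10]
  [6] addr=0x1ac blk=26 s=2: L1-HIT | VC [27, 10]
  [7] addr=0xa3 blk=10 s=2: VC-HIT | VC [27, 26]
  [8] addr=0x75 blk=7 s=3: MISS | VC [27, 26, 23]
  [9] addr=0xbd blk=11 s=3: MISS | VC [26, 23, 7]
  [10] addr=0x79 blk=7 s=3: VC-HIT | VC [26, 23, 11]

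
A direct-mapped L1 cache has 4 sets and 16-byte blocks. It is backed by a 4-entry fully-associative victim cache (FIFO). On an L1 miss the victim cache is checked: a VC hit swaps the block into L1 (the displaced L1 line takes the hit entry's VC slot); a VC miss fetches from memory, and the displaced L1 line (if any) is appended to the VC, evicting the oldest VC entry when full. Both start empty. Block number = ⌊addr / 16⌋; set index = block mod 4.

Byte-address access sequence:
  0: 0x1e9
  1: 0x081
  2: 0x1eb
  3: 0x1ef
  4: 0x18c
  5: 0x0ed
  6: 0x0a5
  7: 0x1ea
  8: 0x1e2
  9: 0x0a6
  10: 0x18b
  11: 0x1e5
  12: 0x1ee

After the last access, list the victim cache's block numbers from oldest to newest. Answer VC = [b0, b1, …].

#0 0x1e9→b30/s2 MISS; vc=[]
#1 0x81→b8/s0 MISS; vc=[]
#2 0x1eb→b30/s2 L1-HIT; vc=[]
#3 0x1ef→b30/s2 L1-HIT; vc=[]
#4 0x18c→b24/s0 MISS; vc=[8]
#5 0xed→b14/s2 MISS; vc=[8,30]
#6 0xa5→b10/s2 MISS; vc=[8,30,14]
#7 0x1ea→b30/s2 VC-HIT; vc=[8,10,14]
#8 0x1e2→b30/s2 L1-HIT; vc=[8,10,14]
#9 0xa6→b10/s2 VC-HIT; vc=[8,30,14]
#10 0x18b→b24/s0 L1-HIT; vc=[8,30,14]
#11 0x1e5→b30/s2 VC-HIT; vc=[8,10,14]
#12 0x1ee→b30/s2 L1-HIT; vc=[8,10,14]

VC = [8, 10, 14]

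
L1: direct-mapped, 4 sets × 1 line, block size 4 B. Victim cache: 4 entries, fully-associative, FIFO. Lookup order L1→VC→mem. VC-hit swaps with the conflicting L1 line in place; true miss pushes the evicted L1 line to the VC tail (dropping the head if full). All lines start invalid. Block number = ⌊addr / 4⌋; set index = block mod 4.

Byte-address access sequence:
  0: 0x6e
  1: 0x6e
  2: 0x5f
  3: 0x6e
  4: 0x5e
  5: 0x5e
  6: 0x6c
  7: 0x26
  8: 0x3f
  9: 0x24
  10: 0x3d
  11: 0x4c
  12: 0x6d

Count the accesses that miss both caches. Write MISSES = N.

MISSES = 5

0: 0x6e (blk 27, set 3) → MISS  vc=[]
1: 0x6e (blk 27, set 3) → L1-HIT  vc=[]
2: 0x5f (blk 23, set 3) → MISS  vc=[27]
3: 0x6e (blk 27, set 3) → VC-HIT  vc=[23]
4: 0x5e (blk 23, set 3) → VC-HIT  vc=[27]
5: 0x5e (blk 23, set 3) → L1-HIT  vc=[27]
6: 0x6c (blk 27, set 3) → VC-HIT  vc=[23]
7: 0x26 (blk 9, set 1) → MISS  vc=[23]
8: 0x3f (blk 15, set 3) → MISS  vc=[23, 27]
9: 0x24 (blk 9, set 1) → L1-HIT  vc=[23, 27]
10: 0x3d (blk 15, set 3) → L1-HIT  vc=[23, 27]
11: 0x4c (blk 19, set 3) → MISS  vc=[23, 27, 15]
12: 0x6d (blk 27, set 3) → VC-HIT  vc=[23, 19, 15]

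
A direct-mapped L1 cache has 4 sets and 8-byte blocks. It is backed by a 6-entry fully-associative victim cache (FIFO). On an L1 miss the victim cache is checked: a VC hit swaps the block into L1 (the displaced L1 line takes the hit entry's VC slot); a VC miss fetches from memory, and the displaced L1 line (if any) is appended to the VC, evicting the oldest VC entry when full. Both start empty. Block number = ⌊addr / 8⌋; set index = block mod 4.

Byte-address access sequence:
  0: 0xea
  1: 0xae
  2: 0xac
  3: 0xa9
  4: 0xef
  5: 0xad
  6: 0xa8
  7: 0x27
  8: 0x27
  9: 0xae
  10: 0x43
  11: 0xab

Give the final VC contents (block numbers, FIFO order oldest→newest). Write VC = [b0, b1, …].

#0 0xea→b29/s1 MISS; vc=[]
#1 0xae→b21/s1 MISS; vc=[29]
#2 0xac→b21/s1 L1-HIT; vc=[29]
#3 0xa9→b21/s1 L1-HIT; vc=[29]
#4 0xef→b29/s1 VC-HIT; vc=[21]
#5 0xad→b21/s1 VC-HIT; vc=[29]
#6 0xa8→b21/s1 L1-HIT; vc=[29]
#7 0x27→b4/s0 MISS; vc=[29]
#8 0x27→b4/s0 L1-HIT; vc=[29]
#9 0xae→b21/s1 L1-HIT; vc=[29]
#10 0x43→b8/s0 MISS; vc=[29,4]
#11 0xab→b21/s1 L1-HIT; vc=[29,4]

VC = [29, 4]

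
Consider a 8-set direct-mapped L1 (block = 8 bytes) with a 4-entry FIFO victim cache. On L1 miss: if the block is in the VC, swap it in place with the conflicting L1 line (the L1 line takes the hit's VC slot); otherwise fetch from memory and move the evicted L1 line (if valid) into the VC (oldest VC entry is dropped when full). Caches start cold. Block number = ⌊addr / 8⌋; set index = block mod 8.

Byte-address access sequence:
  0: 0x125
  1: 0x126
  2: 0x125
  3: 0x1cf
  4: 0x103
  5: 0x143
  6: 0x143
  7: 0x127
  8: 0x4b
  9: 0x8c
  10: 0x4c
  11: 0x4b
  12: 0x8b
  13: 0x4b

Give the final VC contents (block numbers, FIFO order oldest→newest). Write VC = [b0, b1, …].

VC = [32, 57, 17]

  [0] addr=0x125 blk=36 s=4: MISS | VC []
  [1] addr=0x126 blk=36 s=4: L1-HIT | VC []
  [2] addr=0x125 blk=36 s=4: L1-HIT | VC []
  [3] addr=0x1cf blk=57 s=1: MISS | VC []
  [4] addr=0x103 blk=32 s=0: MISS | VC []
  [5] addr=0x143 blk=40 s=0: MISS | VC [32]
  [6] addr=0x143 blk=40 s=0: L1-HIT | VC [32]
  [7] addr=0x127 blk=36 s=4: L1-HIT | VC [32]
  [8] addr=0x4b blk=9 s=1: MISS | VC [32, 57]
  [9] addr=0x8c blk=17 s=1: MISS | VC [32, 57, 9]
  [10] addr=0x4c blk=9 s=1: VC-HIT | VC [32, 57, 17]
  [11] addr=0x4b blk=9 s=1: L1-HIT | VC [32, 57, 17]
  [12] addr=0x8b blk=17 s=1: VC-HIT | VC [32, 57, 9]
  [13] addr=0x4b blk=9 s=1: VC-HIT | VC [32, 57, 17]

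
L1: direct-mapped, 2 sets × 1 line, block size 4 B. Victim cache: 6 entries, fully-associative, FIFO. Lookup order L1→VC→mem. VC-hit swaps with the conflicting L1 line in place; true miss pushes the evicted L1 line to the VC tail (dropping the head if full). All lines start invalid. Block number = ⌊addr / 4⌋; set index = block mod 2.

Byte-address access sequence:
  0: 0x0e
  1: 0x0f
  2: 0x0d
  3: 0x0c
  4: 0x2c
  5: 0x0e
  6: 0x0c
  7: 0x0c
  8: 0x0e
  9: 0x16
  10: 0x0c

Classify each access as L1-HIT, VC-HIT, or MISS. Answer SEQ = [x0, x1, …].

SEQ = [MISS, L1-HIT, L1-HIT, L1-HIT, MISS, VC-HIT, L1-HIT, L1-HIT, L1-HIT, MISS, VC-HIT]

#0 0xe→b3/s1 MISS; vc=[]
#1 0xf→b3/s1 L1-HIT; vc=[]
#2 0xd→b3/s1 L1-HIT; vc=[]
#3 0xc→b3/s1 L1-HIT; vc=[]
#4 0x2c→b11/s1 MISS; vc=[3]
#5 0xe→b3/s1 VC-HIT; vc=[11]
#6 0xc→b3/s1 L1-HIT; vc=[11]
#7 0xc→b3/s1 L1-HIT; vc=[11]
#8 0xe→b3/s1 L1-HIT; vc=[11]
#9 0x16→b5/s1 MISS; vc=[11,3]
#10 0xc→b3/s1 VC-HIT; vc=[11,5]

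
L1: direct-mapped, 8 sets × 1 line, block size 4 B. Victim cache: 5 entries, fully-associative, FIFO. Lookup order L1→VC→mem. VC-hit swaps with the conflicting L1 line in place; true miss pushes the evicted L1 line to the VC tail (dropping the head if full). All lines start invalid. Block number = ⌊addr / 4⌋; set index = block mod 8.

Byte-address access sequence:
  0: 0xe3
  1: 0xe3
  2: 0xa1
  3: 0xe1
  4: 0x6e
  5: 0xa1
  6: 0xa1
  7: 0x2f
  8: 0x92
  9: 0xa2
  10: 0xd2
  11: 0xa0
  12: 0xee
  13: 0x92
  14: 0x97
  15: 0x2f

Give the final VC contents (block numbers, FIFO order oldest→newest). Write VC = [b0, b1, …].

0: 0xe3 (blk 56, set 0) → MISS  vc=[]
1: 0xe3 (blk 56, set 0) → L1-HIT  vc=[]
2: 0xa1 (blk 40, set 0) → MISS  vc=[56]
3: 0xe1 (blk 56, set 0) → VC-HIT  vc=[40]
4: 0x6e (blk 27, set 3) → MISS  vc=[40]
5: 0xa1 (blk 40, set 0) → VC-HIT  vc=[56]
6: 0xa1 (blk 40, set 0) → L1-HIT  vc=[56]
7: 0x2f (blk 11, set 3) → MISS  vc=[56, 27]
8: 0x92 (blk 36, set 4) → MISS  vc=[56, 27]
9: 0xa2 (blk 40, set 0) → L1-HIT  vc=[56, 27]
10: 0xd2 (blk 52, set 4) → MISS  vc=[56, 27, 36]
11: 0xa0 (blk 40, set 0) → L1-HIT  vc=[56, 27, 36]
12: 0xee (blk 59, set 3) → MISS  vc=[56, 27, 36, 11]
13: 0x92 (blk 36, set 4) → VC-HIT  vc=[56, 27, 52, 11]
14: 0x97 (blk 37, set 5) → MISS  vc=[56, 27, 52, 11]
15: 0x2f (blk 11, set 3) → VC-HIT  vc=[56, 27, 52, 59]

VC = [56, 27, 52, 59]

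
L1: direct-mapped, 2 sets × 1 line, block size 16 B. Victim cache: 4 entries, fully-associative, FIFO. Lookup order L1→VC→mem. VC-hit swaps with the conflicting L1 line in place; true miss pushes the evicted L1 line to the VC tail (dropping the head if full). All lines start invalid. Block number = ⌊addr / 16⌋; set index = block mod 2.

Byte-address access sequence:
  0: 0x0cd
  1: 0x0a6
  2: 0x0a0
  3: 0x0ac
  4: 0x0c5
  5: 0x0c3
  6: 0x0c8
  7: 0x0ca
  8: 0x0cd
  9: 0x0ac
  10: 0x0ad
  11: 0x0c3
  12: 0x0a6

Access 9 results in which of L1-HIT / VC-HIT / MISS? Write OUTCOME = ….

  [0] addr=0xcd blk=12 s=0: MISS | VC []
  [1] addr=0xa6 blk=10 s=0: MISS | VC [12]
  [2] addr=0xa0 blk=10 s=0: L1-HIT | VC [12]
  [3] addr=0xac blk=10 s=0: L1-HIT | VC [12]
  [4] addr=0xc5 blk=12 s=0: VC-HIT | VC [10]
  [5] addr=0xc3 blk=12 s=0: L1-HIT | VC [10]
  [6] addr=0xc8 blk=12 s=0: L1-HIT | VC [10]
  [7] addr=0xca blk=12 s=0: L1-HIT | VC [10]
  [8] addr=0xcd blk=12 s=0: L1-HIT | VC [10]
  [9] addr=0xac blk=10 s=0: VC-HIT | VC [12]
  [10] addr=0xad blk=10 s=0: L1-HIT | VC [12]
  [11] addr=0xc3 blk=12 s=0: VC-HIT | VC [10]
  [12] addr=0xa6 blk=10 s=0: VC-HIT | VC [12]

OUTCOME = VC-HIT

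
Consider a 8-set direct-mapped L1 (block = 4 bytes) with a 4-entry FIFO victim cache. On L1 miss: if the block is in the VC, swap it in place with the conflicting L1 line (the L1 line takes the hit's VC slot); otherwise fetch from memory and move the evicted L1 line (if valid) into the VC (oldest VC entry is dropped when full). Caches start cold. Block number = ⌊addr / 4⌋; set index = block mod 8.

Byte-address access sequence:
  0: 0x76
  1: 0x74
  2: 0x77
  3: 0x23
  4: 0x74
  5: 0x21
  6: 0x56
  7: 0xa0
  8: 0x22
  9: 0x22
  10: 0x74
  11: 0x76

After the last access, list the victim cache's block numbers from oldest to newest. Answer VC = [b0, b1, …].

VC = [21, 40]

  [0] addr=0x76 blk=29 s=5: MISS | VC []
  [1] addr=0x74 blk=29 s=5: L1-HIT | VC []
  [2] addr=0x77 blk=29 s=5: L1-HIT | VC []
  [3] addr=0x23 blk=8 s=0: MISS | VC []
  [4] addr=0x74 blk=29 s=5: L1-HIT | VC []
  [5] addr=0x21 blk=8 s=0: L1-HIT | VC []
  [6] addr=0x56 blk=21 s=5: MISS | VC [29]
  [7] addr=0xa0 blk=40 s=0: MISS | VC [29, 8]
  [8] addr=0x22 blk=8 s=0: VC-HIT | VC [29, 40]
  [9] addr=0x22 blk=8 s=0: L1-HIT | VC [29, 40]
  [10] addr=0x74 blk=29 s=5: VC-HIT | VC [21, 40]
  [11] addr=0x76 blk=29 s=5: L1-HIT | VC [21, 40]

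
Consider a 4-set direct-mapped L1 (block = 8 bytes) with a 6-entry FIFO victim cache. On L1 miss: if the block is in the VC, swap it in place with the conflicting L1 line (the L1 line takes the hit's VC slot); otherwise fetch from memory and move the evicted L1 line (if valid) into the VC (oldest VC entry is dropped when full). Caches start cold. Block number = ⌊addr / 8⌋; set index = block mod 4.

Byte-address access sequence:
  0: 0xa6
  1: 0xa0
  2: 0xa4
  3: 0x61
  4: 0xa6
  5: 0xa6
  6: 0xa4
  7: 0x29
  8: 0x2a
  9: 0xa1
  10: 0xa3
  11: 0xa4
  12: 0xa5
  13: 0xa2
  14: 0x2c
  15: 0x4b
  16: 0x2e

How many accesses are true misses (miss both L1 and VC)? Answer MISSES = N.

MISSES = 4

0: 0xa6 (blk 20, set 0) → MISS  vc=[]
1: 0xa0 (blk 20, set 0) → L1-HIT  vc=[]
2: 0xa4 (blk 20, set 0) → L1-HIT  vc=[]
3: 0x61 (blk 12, set 0) → MISS  vc=[20]
4: 0xa6 (blk 20, set 0) → VC-HIT  vc=[12]
5: 0xa6 (blk 20, set 0) → L1-HIT  vc=[12]
6: 0xa4 (blk 20, set 0) → L1-HIT  vc=[12]
7: 0x29 (blk 5, set 1) → MISS  vc=[12]
8: 0x2a (blk 5, set 1) → L1-HIT  vc=[12]
9: 0xa1 (blk 20, set 0) → L1-HIT  vc=[12]
10: 0xa3 (blk 20, set 0) → L1-HIT  vc=[12]
11: 0xa4 (blk 20, set 0) → L1-HIT  vc=[12]
12: 0xa5 (blk 20, set 0) → L1-HIT  vc=[12]
13: 0xa2 (blk 20, set 0) → L1-HIT  vc=[12]
14: 0x2c (blk 5, set 1) → L1-HIT  vc=[12]
15: 0x4b (blk 9, set 1) → MISS  vc=[12, 5]
16: 0x2e (blk 5, set 1) → VC-HIT  vc=[12, 9]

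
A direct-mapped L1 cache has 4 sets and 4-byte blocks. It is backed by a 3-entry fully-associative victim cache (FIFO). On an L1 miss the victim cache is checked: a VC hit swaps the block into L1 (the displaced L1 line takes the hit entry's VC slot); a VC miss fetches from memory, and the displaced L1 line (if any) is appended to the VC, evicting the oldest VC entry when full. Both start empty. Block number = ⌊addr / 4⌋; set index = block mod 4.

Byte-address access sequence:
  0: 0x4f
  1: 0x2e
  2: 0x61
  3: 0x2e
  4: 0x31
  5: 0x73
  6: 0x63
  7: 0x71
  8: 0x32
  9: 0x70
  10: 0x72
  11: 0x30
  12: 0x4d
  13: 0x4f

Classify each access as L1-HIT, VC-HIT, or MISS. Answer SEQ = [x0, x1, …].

0: 0x4f (blk 19, set 3) → MISS  vc=[]
1: 0x2e (blk 11, set 3) → MISS  vc=[19]
2: 0x61 (blk 24, set 0) → MISS  vc=[19]
3: 0x2e (blk 11, set 3) → L1-HIT  vc=[19]
4: 0x31 (blk 12, set 0) → MISS  vc=[19, 24]
5: 0x73 (blk 28, set 0) → MISS  vc=[19, 24, 12]
6: 0x63 (blk 24, set 0) → VC-HIT  vc=[19, 28, 12]
7: 0x71 (blk 28, set 0) → VC-HIT  vc=[19, 24, 12]
8: 0x32 (blk 12, set 0) → VC-HIT  vc=[19, 24, 28]
9: 0x70 (blk 28, set 0) → VC-HIT  vc=[19, 24, 12]
10: 0x72 (blk 28, set 0) → L1-HIT  vc=[19, 24, 12]
11: 0x30 (blk 12, set 0) → VC-HIT  vc=[19, 24, 28]
12: 0x4d (blk 19, set 3) → VC-HIT  vc=[11, 24, 28]
13: 0x4f (blk 19, set 3) → L1-HIT  vc=[11, 24, 28]

SEQ = [MISS, MISS, MISS, L1-HIT, MISS, MISS, VC-HIT, VC-HIT, VC-HIT, VC-HIT, L1-HIT, VC-HIT, VC-HIT, L1-HIT]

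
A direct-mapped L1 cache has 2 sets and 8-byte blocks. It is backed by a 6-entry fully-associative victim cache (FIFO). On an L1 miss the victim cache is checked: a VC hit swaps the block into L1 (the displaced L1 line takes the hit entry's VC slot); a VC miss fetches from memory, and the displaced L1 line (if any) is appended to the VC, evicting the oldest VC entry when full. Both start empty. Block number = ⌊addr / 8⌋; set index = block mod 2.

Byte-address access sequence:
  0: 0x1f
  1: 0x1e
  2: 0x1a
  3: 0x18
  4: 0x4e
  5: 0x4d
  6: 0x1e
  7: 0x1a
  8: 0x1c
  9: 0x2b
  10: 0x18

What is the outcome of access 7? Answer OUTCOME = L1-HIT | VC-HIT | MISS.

OUTCOME = L1-HIT

#0 0x1f→b3/s1 MISS; vc=[]
#1 0x1e→b3/s1 L1-HIT; vc=[]
#2 0x1a→b3/s1 L1-HIT; vc=[]
#3 0x18→b3/s1 L1-HIT; vc=[]
#4 0x4e→b9/s1 MISS; vc=[3]
#5 0x4d→b9/s1 L1-HIT; vc=[3]
#6 0x1e→b3/s1 VC-HIT; vc=[9]
#7 0x1a→b3/s1 L1-HIT; vc=[9]
#8 0x1c→b3/s1 L1-HIT; vc=[9]
#9 0x2b→b5/s1 MISS; vc=[9,3]
#10 0x18→b3/s1 VC-HIT; vc=[9,5]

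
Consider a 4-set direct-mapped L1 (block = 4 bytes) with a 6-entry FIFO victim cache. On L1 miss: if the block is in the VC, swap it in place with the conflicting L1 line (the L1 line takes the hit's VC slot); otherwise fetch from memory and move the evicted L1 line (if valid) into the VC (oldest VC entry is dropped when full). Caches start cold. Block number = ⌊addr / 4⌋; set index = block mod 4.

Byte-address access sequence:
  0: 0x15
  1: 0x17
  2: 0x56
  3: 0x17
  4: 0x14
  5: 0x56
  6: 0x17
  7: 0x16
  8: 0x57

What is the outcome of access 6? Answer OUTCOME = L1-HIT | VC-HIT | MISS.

OUTCOME = VC-HIT

0: 0x15 (blk 5, set 1) → MISS  vc=[]
1: 0x17 (blk 5, set 1) → L1-HIT  vc=[]
2: 0x56 (blk 21, set 1) → MISS  vc=[5]
3: 0x17 (blk 5, set 1) → VC-HIT  vc=[21]
4: 0x14 (blk 5, set 1) → L1-HIT  vc=[21]
5: 0x56 (blk 21, set 1) → VC-HIT  vc=[5]
6: 0x17 (blk 5, set 1) → VC-HIT  vc=[21]
7: 0x16 (blk 5, set 1) → L1-HIT  vc=[21]
8: 0x57 (blk 21, set 1) → VC-HIT  vc=[5]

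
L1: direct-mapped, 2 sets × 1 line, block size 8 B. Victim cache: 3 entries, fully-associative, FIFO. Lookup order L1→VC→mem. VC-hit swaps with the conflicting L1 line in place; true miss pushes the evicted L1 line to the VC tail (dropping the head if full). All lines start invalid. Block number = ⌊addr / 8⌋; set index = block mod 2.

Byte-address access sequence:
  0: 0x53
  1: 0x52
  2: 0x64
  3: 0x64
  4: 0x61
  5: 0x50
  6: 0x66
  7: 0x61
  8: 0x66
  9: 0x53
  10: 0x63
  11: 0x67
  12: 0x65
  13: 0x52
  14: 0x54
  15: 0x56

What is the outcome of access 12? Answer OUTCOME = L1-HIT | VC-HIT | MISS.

  [0] addr=0x53 blk=10 s=0: MISS | VC []
  [1] addr=0x52 blk=10 s=0: L1-HIT | VC []
  [2] addr=0x64 blk=12 s=0: MISS | VC [10]
  [3] addr=0x64 blk=12 s=0: L1-HIT | VC [10]
  [4] addr=0x61 blk=12 s=0: L1-HIT | VC [10]
  [5] addr=0x50 blk=10 s=0: VC-HIT | VC [12]
  [6] addr=0x66 blk=12 s=0: VC-HIT | VC [10]
  [7] addr=0x61 blk=12 s=0: L1-HIT | VC [10]
  [8] addr=0x66 blk=12 s=0: L1-HIT | VC [10]
  [9] addr=0x53 blk=10 s=0: VC-HIT | VC [12]
  [10] addr=0x63 blk=12 s=0: VC-HIT | VC [10]
  [11] addr=0x67 blk=12 s=0: L1-HIT | VC [10]
  [12] addr=0x65 blk=12 s=0: L1-HIT | VC [10]
  [13] addr=0x52 blk=10 s=0: VC-HIT | VC [12]
  [14] addr=0x54 blk=10 s=0: L1-HIT | VC [12]
  [15] addr=0x56 blk=10 s=0: L1-HIT | VC [12]

OUTCOME = L1-HIT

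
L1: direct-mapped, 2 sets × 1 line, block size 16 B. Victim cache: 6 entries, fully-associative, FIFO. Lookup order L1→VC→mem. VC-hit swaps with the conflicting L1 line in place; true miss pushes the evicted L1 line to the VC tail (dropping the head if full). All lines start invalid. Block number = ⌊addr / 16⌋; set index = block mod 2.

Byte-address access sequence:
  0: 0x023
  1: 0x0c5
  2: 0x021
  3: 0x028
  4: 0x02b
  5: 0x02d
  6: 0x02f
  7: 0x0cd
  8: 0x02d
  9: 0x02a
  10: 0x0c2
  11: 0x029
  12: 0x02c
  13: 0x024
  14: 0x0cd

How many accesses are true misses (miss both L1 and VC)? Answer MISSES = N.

  [0] addr=0x23 blk=2 s=0: MISS | VC []
  [1] addr=0xc5 blk=12 s=0: MISS | VC [2]
  [2] addr=0x21 blk=2 s=0: VC-HIT | VC [12]
  [3] addr=0x28 blk=2 s=0: L1-HIT | VC [12]
  [4] addr=0x2b blk=2 s=0: L1-HIT | VC [12]
  [5] addr=0x2d blk=2 s=0: L1-HIT | VC [12]
  [6] addr=0x2f blk=2 s=0: L1-HIT | VC [12]
  [7] addr=0xcd blk=12 s=0: VC-HIT | VC [2]
  [8] addr=0x2d blk=2 s=0: VC-HIT | VC [12]
  [9] addr=0x2a blk=2 s=0: L1-HIT | VC [12]
  [10] addr=0xc2 blk=12 s=0: VC-HIT | VC [2]
  [11] addr=0x29 blk=2 s=0: VC-HIT | VC [12]
  [12] addr=0x2c blk=2 s=0: L1-HIT | VC [12]
  [13] addr=0x24 blk=2 s=0: L1-HIT | VC [12]
  [14] addr=0xcd blk=12 s=0: VC-HIT | VC [2]

MISSES = 2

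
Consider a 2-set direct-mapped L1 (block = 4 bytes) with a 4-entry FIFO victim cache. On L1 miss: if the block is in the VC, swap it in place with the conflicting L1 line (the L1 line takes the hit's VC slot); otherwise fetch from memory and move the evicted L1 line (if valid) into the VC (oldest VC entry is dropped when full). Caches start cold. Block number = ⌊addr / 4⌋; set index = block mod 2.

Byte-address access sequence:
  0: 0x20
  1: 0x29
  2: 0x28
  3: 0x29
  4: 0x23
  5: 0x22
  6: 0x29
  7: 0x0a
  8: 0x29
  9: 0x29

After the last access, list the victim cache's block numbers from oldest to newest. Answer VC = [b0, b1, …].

0: 0x20 (blk 8, set 0) → MISS  vc=[]
1: 0x29 (blk 10, set 0) → MISS  vc=[8]
2: 0x28 (blk 10, set 0) → L1-HIT  vc=[8]
3: 0x29 (blk 10, set 0) → L1-HIT  vc=[8]
4: 0x23 (blk 8, set 0) → VC-HIT  vc=[10]
5: 0x22 (blk 8, set 0) → L1-HIT  vc=[10]
6: 0x29 (blk 10, set 0) → VC-HIT  vc=[8]
7: 0xa (blk 2, set 0) → MISS  vc=[8, 10]
8: 0x29 (blk 10, set 0) → VC-HIT  vc=[8, 2]
9: 0x29 (blk 10, set 0) → L1-HIT  vc=[8, 2]

VC = [8, 2]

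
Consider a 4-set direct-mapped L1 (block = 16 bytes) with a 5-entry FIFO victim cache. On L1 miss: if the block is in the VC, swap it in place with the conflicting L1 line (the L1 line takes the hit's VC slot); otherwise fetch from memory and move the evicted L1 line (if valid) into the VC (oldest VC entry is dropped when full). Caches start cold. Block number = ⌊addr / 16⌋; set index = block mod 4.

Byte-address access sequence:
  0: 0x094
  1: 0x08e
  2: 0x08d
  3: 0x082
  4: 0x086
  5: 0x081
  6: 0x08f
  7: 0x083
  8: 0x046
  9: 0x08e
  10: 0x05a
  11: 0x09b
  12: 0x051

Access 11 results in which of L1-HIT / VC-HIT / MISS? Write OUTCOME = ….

OUTCOME = VC-HIT

0: 0x94 (blk 9, set 1) → MISS  vc=[]
1: 0x8e (blk 8, set 0) → MISS  vc=[]
2: 0x8d (blk 8, set 0) → L1-HIT  vc=[]
3: 0x82 (blk 8, set 0) → L1-HIT  vc=[]
4: 0x86 (blk 8, set 0) → L1-HIT  vc=[]
5: 0x81 (blk 8, set 0) → L1-HIT  vc=[]
6: 0x8f (blk 8, set 0) → L1-HIT  vc=[]
7: 0x83 (blk 8, set 0) → L1-HIT  vc=[]
8: 0x46 (blk 4, set 0) → MISS  vc=[8]
9: 0x8e (blk 8, set 0) → VC-HIT  vc=[4]
10: 0x5a (blk 5, set 1) → MISS  vc=[4, 9]
11: 0x9b (blk 9, set 1) → VC-HIT  vc=[4, 5]
12: 0x51 (blk 5, set 1) → VC-HIT  vc=[4, 9]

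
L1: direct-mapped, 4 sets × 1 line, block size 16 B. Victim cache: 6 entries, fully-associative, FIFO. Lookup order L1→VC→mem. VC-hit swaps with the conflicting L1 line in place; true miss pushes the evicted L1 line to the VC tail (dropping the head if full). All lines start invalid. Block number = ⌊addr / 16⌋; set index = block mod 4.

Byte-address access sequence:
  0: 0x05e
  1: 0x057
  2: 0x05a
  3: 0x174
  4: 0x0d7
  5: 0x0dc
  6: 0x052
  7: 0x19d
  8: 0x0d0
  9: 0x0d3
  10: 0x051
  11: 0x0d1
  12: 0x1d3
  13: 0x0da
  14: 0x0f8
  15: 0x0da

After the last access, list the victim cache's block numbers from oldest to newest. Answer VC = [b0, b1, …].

VC = [25, 5, 29, 23]

  [0] addr=0x5e blk=5 s=1: MISS | VC []
  [1] addr=0x57 blk=5 s=1: L1-HIT | VC []
  [2] addr=0x5a blk=5 s=1: L1-HIT | VC []
  [3] addr=0x174 blk=23 s=3: MISS | VC []
  [4] addr=0xd7 blk=13 s=1: MISS | VC [5]
  [5] addr=0xdc blk=13 s=1: L1-HIT | VC [5]
  [6] addr=0x52 blk=5 s=1: VC-HIT | VC [13]
  [7] addr=0x19d blk=25 s=1: MISS | VC [13, 5]
  [8] addr=0xd0 blk=13 s=1: VC-HIT | VC [25, 5]
  [9] addr=0xd3 blk=13 s=1: L1-HIT | VC [25, 5]
  [10] addr=0x51 blk=5 s=1: VC-HIT | VC [25, 13]
  [11] addr=0xd1 blk=13 s=1: VC-HIT | VC [25, 5]
  [12] addr=0x1d3 blk=29 s=1: MISS | VC [25, 5, 13]
  [13] addr=0xda blk=13 s=1: VC-HIT | VC [25, 5, 29]
  [14] addr=0xf8 blk=15 s=3: MISS | VC [25, 5, 29, 23]
  [15] addr=0xda blk=13 s=1: L1-HIT | VC [25, 5, 29, 23]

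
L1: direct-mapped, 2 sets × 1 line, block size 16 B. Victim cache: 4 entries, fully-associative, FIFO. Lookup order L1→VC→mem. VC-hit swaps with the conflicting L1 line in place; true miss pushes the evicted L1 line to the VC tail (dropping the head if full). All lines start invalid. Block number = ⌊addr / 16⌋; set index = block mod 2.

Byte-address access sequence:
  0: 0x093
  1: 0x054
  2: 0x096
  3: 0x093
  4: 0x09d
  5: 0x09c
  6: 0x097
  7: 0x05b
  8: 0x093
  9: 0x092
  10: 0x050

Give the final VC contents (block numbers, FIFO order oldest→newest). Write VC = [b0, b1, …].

#0 0x93→b9/s1 MISS; vc=[]
#1 0x54→b5/s1 MISS; vc=[9]
#2 0x96→b9/s1 VC-HIT; vc=[5]
#3 0x93→b9/s1 L1-HIT; vc=[5]
#4 0x9d→b9/s1 L1-HIT; vc=[5]
#5 0x9c→b9/s1 L1-HIT; vc=[5]
#6 0x97→b9/s1 L1-HIT; vc=[5]
#7 0x5b→b5/s1 VC-HIT; vc=[9]
#8 0x93→b9/s1 VC-HIT; vc=[5]
#9 0x92→b9/s1 L1-HIT; vc=[5]
#10 0x50→b5/s1 VC-HIT; vc=[9]

VC = [9]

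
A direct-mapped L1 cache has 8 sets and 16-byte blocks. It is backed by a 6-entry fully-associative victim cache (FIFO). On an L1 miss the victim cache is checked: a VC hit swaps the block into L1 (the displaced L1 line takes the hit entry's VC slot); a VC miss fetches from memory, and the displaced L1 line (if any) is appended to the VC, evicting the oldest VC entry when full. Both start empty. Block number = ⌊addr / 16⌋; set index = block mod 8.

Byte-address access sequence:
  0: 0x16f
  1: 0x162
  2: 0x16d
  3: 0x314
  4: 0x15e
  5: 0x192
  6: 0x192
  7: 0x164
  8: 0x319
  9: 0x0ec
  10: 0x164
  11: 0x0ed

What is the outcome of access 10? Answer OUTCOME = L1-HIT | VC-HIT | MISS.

OUTCOME = VC-HIT

  [0] addr=0x16f blk=22 s=6: MISS | VC []
  [1] addr=0x162 blk=22 s=6: L1-HIT | VC []
  [2] addr=0x16d blk=22 s=6: L1-HIT | VC []
  [3] addr=0x314 blk=49 s=1: MISS | VC []
  [4] addr=0x15e blk=21 s=5: MISS | VC []
  [5] addr=0x192 blk=25 s=1: MISS | VC [49]
  [6] addr=0x192 blk=25 s=1: L1-HIT | VC [49]
  [7] addr=0x164 blk=22 s=6: L1-HIT | VC [49]
  [8] addr=0x319 blk=49 s=1: VC-HIT | VC [25]
  [9] addr=0xec blk=14 s=6: MISS | VC [25, 22]
  [10] addr=0x164 blk=22 s=6: VC-HIT | VC [25, 14]
  [11] addr=0xed blk=14 s=6: VC-HIT | VC [25, 22]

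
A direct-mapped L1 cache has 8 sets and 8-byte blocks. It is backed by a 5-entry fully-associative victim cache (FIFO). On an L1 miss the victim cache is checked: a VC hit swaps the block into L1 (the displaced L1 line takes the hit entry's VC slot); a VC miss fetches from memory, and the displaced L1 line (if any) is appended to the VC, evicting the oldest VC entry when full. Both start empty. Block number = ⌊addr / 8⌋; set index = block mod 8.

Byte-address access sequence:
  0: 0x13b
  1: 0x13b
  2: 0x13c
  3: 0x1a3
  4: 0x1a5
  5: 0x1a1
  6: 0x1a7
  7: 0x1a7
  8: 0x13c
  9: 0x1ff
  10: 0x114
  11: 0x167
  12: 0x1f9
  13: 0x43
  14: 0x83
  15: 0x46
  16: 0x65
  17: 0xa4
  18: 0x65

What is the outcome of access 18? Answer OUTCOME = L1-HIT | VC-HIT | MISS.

OUTCOME = VC-HIT

  [0] addr=0x13b blk=39 s=7: MISS | VC []
  [1] addr=0x13b blk=39 s=7: L1-HIT | VC []
  [2] addr=0x13c blk=39 s=7: L1-HIT | VC []
  [3] addr=0x1a3 blk=52 s=4: MISS | VC []
  [4] addr=0x1a5 blk=52 s=4: L1-HIT | VC []
  [5] addr=0x1a1 blk=52 s=4: L1-HIT | VC []
  [6] addr=0x1a7 blk=52 s=4: L1-HIT | VC []
  [7] addr=0x1a7 blk=52 s=4: L1-HIT | VC []
  [8] addr=0x13c blk=39 s=7: L1-HIT | VC []
  [9] addr=0x1ff blk=63 s=7: MISS | VC [39]
  [10] addr=0x114 blk=34 s=2: MISS | VC [39]
  [11] addr=0x167 blk=44 s=4: MISS | VC [39, 52]
  [12] addr=0x1f9 blk=63 s=7: L1-HIT | VC [39, 52]
  [13] addr=0x43 blk=8 s=0: MISS | VC [39, 52]
  [14] addr=0x83 blk=16 s=0: MISS | VC [39, 52, 8]
  [15] addr=0x46 blk=8 s=0: VC-HIT | VC [39, 52, 16]
  [16] addr=0x65 blk=12 s=4: MISS | VC [39, 52, 16, 44]
  [17] addr=0xa4 blk=20 s=4: MISS | VC [39, 52, 16, 44, 12]
  [18] addr=0x65 blk=12 s=4: VC-HIT | VC [39, 52, 16, 44, 20]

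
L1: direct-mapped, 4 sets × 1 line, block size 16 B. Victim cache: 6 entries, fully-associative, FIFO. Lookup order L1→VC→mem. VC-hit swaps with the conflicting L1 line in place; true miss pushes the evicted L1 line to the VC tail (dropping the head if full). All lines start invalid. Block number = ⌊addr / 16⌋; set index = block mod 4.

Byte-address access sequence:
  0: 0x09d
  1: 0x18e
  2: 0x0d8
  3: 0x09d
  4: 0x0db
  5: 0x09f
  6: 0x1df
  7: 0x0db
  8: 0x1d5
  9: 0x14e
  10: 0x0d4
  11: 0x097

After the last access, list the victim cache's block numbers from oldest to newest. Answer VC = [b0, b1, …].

#0 0x9d→b9/s1 MISS; vc=[]
#1 0x18e→b24/s0 MISS; vc=[]
#2 0xd8→b13/s1 MISS; vc=[9]
#3 0x9d→b9/s1 VC-HIT; vc=[13]
#4 0xdb→b13/s1 VC-HIT; vc=[9]
#5 0x9f→b9/s1 VC-HIT; vc=[13]
#6 0x1df→b29/s1 MISS; vc=[13,9]
#7 0xdb→b13/s1 VC-HIT; vc=[29,9]
#8 0x1d5→b29/s1 VC-HIT; vc=[13,9]
#9 0x14e→b20/s0 MISS; vc=[13,9,24]
#10 0xd4→b13/s1 VC-HIT; vc=[29,9,24]
#11 0x97→b9/s1 VC-HIT; vc=[29,13,24]

VC = [29, 13, 24]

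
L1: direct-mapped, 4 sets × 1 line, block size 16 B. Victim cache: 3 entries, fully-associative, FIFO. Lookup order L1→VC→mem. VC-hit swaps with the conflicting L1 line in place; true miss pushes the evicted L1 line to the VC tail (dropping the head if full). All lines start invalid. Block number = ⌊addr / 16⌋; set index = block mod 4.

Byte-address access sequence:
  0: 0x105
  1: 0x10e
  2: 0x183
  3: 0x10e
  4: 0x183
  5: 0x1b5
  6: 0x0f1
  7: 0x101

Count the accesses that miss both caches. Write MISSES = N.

#0 0x105→b16/s0 MISS; vc=[]
#1 0x10e→b16/s0 L1-HIT; vc=[]
#2 0x183→b24/s0 MISS; vc=[16]
#3 0x10e→b16/s0 VC-HIT; vc=[24]
#4 0x183→b24/s0 VC-HIT; vc=[16]
#5 0x1b5→b27/s3 MISS; vc=[16]
#6 0xf1→b15/s3 MISS; vc=[16,27]
#7 0x101→b16/s0 VC-HIT; vc=[24,27]

MISSES = 4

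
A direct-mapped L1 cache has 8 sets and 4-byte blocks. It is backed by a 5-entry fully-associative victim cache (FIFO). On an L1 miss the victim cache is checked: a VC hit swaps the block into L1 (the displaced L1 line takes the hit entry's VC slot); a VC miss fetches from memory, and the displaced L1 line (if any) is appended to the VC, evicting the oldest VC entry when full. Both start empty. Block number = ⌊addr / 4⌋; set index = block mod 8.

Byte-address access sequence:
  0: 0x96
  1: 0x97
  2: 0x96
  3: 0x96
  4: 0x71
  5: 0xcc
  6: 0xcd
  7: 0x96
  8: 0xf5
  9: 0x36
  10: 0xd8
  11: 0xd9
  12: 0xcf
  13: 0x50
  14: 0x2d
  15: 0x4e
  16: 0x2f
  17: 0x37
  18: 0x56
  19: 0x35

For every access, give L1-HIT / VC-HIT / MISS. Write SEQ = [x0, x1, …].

0: 0x96 (blk 37, set 5) → MISS  vc=[]
1: 0x97 (blk 37, set 5) → L1-HIT  vc=[]
2: 0x96 (blk 37, set 5) → L1-HIT  vc=[]
3: 0x96 (blk 37, set 5) → L1-HIT  vc=[]
4: 0x71 (blk 28, set 4) → MISS  vc=[]
5: 0xcc (blk 51, set 3) → MISS  vc=[]
6: 0xcd (blk 51, set 3) → L1-HIT  vc=[]
7: 0x96 (blk 37, set 5) → L1-HIT  vc=[]
8: 0xf5 (blk 61, set 5) → MISS  vc=[37]
9: 0x36 (blk 13, set 5) → MISS  vc=[37, 61]
10: 0xd8 (blk 54, set 6) → MISS  vc=[37, 61]
11: 0xd9 (blk 54, set 6) → L1-HIT  vc=[37, 61]
12: 0xcf (blk 51, set 3) → L1-HIT  vc=[37, 61]
13: 0x50 (blk 20, set 4) → MISS  vc=[37, 61, 28]
14: 0x2d (blk 11, set 3) → MISS  vc=[37, 61, 28, 51]
15: 0x4e (blk 19, set 3) → MISS  vc=[37, 61, 28, 51, 11]
16: 0x2f (blk 11, set 3) → VC-HIT  vc=[37, 61, 28, 51, 19]
17: 0x37 (blk 13, set 5) → L1-HIT  vc=[37, 61, 28, 51, 19]
18: 0x56 (blk 21, set 5) → MISS  vc=[61, 28, 51, 19, 13]
19: 0x35 (blk 13, set 5) → VC-HIT  vc=[61, 28, 51, 19, 21]

SEQ = [MISS, L1-HIT, L1-HIT, L1-HIT, MISS, MISS, L1-HIT, L1-HIT, MISS, MISS, MISS, L1-HIT, L1-HIT, MISS, MISS, MISS, VC-HIT, L1-HIT, MISS, VC-HIT]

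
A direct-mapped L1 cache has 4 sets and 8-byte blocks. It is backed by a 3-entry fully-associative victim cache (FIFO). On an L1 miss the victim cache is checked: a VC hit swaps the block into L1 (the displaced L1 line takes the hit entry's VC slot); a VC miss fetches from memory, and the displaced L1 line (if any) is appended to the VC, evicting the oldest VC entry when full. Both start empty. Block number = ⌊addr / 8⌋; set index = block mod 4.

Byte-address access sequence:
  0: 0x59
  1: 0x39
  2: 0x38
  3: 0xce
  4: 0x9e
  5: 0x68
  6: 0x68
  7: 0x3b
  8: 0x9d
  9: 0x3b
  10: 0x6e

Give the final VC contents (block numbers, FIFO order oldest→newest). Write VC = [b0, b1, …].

#0 0x59→b11/s3 MISS; vc=[]
#1 0x39→b7/s3 MISS; vc=[11]
#2 0x38→b7/s3 L1-HIT; vc=[11]
#3 0xce→b25/s1 MISS; vc=[11]
#4 0x9e→b19/s3 MISS; vc=[11,7]
#5 0x68→b13/s1 MISS; vc=[11,7,25]
#6 0x68→b13/s1 L1-HIT; vc=[11,7,25]
#7 0x3b→b7/s3 VC-HIT; vc=[11,19,25]
#8 0x9d→b19/s3 VC-HIT; vc=[11,7,25]
#9 0x3b→b7/s3 VC-HIT; vc=[11,19,25]
#10 0x6e→b13/s1 L1-HIT; vc=[11,19,25]

VC = [11, 19, 25]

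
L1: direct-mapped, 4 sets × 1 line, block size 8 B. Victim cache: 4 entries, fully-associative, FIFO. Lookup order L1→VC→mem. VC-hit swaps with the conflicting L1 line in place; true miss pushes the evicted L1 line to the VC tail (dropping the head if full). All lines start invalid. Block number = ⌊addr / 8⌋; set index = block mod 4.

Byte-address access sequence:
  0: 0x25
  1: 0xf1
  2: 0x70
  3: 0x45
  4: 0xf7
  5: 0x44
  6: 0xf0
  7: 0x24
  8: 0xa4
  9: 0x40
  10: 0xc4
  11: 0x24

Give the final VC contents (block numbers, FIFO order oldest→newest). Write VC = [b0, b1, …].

0: 0x25 (blk 4, set 0) → MISS  vc=[]
1: 0xf1 (blk 30, set 2) → MISS  vc=[]
2: 0x70 (blk 14, set 2) → MISS  vc=[30]
3: 0x45 (blk 8, set 0) → MISS  vc=[30, 4]
4: 0xf7 (blk 30, set 2) → VC-HIT  vc=[14, 4]
5: 0x44 (blk 8, set 0) → L1-HIT  vc=[14, 4]
6: 0xf0 (blk 30, set 2) → L1-HIT  vc=[14, 4]
7: 0x24 (blk 4, set 0) → VC-HIT  vc=[14, 8]
8: 0xa4 (blk 20, set 0) → MISS  vc=[14, 8, 4]
9: 0x40 (blk 8, set 0) → VC-HIT  vc=[14, 20, 4]
10: 0xc4 (blk 24, set 0) → MISS  vc=[14, 20, 4, 8]
11: 0x24 (blk 4, set 0) → VC-HIT  vc=[14, 20, 24, 8]

VC = [14, 20, 24, 8]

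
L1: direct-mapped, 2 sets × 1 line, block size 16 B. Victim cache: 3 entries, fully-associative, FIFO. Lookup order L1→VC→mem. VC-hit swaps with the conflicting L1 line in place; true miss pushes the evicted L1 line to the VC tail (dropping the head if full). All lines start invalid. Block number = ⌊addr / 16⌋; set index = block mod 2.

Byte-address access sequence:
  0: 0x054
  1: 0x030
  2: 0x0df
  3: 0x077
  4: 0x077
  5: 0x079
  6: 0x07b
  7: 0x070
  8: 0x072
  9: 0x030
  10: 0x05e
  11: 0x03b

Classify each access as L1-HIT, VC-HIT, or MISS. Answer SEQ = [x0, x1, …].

SEQ = [MISS, MISS, MISS, MISS, L1-HIT, L1-HIT, L1-HIT, L1-HIT, L1-HIT, VC-HIT, VC-HIT, VC-HIT]

0: 0x54 (blk 5, set 1) → MISS  vc=[]
1: 0x30 (blk 3, set 1) → MISS  vc=[5]
2: 0xdf (blk 13, set 1) → MISS  vc=[5, 3]
3: 0x77 (blk 7, set 1) → MISS  vc=[5, 3, 13]
4: 0x77 (blk 7, set 1) → L1-HIT  vc=[5, 3, 13]
5: 0x79 (blk 7, set 1) → L1-HIT  vc=[5, 3, 13]
6: 0x7b (blk 7, set 1) → L1-HIT  vc=[5, 3, 13]
7: 0x70 (blk 7, set 1) → L1-HIT  vc=[5, 3, 13]
8: 0x72 (blk 7, set 1) → L1-HIT  vc=[5, 3, 13]
9: 0x30 (blk 3, set 1) → VC-HIT  vc=[5, 7, 13]
10: 0x5e (blk 5, set 1) → VC-HIT  vc=[3, 7, 13]
11: 0x3b (blk 3, set 1) → VC-HIT  vc=[5, 7, 13]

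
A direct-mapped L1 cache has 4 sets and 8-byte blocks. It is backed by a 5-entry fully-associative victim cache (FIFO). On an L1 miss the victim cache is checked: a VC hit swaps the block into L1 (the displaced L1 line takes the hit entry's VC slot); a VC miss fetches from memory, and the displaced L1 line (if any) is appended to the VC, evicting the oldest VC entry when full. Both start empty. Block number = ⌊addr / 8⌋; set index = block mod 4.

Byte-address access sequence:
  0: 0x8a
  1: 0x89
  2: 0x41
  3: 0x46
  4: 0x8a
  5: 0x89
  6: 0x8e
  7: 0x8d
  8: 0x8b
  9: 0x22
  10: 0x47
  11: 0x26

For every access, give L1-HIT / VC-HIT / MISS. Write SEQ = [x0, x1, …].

  [0] addr=0x8a blk=17 s=1: MISS | VC []
  [1] addr=0x89 blk=17 s=1: L1-HIT | VC []
  [2] addr=0x41 blk=8 s=0: MISS | VC []
  [3] addr=0x46 blk=8 s=0: L1-HIT | VC []
  [4] addr=0x8a blk=17 s=1: L1-HIT | VC []
  [5] addr=0x89 blk=17 s=1: L1-HIT | VC []
  [6] addr=0x8e blk=17 s=1: L1-HIT | VC []
  [7] addr=0x8d blk=17 s=1: L1-HIT | VC []
  [8] addr=0x8b blk=17 s=1: L1-HIT | VC []
  [9] addr=0x22 blk=4 s=0: MISS | VC [8]
  [10] addr=0x47 blk=8 s=0: VC-HIT | VC [4]
  [11] addr=0x26 blk=4 s=0: VC-HIT | VC [8]

SEQ = [MISS, L1-HIT, MISS, L1-HIT, L1-HIT, L1-HIT, L1-HIT, L1-HIT, L1-HIT, MISS, VC-HIT, VC-HIT]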